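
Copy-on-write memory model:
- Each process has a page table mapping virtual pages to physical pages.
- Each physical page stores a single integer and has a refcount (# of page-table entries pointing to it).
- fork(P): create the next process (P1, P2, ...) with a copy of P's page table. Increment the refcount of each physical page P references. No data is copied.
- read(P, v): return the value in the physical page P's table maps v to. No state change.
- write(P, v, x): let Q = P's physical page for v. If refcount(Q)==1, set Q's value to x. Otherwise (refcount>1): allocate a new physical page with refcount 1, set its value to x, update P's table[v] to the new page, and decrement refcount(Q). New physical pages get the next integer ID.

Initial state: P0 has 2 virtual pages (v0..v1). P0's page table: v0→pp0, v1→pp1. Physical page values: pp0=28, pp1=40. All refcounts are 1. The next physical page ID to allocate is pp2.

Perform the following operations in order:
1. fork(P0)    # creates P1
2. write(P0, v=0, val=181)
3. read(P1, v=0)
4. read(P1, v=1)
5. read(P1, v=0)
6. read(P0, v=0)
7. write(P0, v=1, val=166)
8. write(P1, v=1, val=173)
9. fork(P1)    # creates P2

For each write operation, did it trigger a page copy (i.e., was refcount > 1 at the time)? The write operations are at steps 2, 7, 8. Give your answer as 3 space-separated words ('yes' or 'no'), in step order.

Op 1: fork(P0) -> P1. 2 ppages; refcounts: pp0:2 pp1:2
Op 2: write(P0, v0, 181). refcount(pp0)=2>1 -> COPY to pp2. 3 ppages; refcounts: pp0:1 pp1:2 pp2:1
Op 3: read(P1, v0) -> 28. No state change.
Op 4: read(P1, v1) -> 40. No state change.
Op 5: read(P1, v0) -> 28. No state change.
Op 6: read(P0, v0) -> 181. No state change.
Op 7: write(P0, v1, 166). refcount(pp1)=2>1 -> COPY to pp3. 4 ppages; refcounts: pp0:1 pp1:1 pp2:1 pp3:1
Op 8: write(P1, v1, 173). refcount(pp1)=1 -> write in place. 4 ppages; refcounts: pp0:1 pp1:1 pp2:1 pp3:1
Op 9: fork(P1) -> P2. 4 ppages; refcounts: pp0:2 pp1:2 pp2:1 pp3:1

yes yes no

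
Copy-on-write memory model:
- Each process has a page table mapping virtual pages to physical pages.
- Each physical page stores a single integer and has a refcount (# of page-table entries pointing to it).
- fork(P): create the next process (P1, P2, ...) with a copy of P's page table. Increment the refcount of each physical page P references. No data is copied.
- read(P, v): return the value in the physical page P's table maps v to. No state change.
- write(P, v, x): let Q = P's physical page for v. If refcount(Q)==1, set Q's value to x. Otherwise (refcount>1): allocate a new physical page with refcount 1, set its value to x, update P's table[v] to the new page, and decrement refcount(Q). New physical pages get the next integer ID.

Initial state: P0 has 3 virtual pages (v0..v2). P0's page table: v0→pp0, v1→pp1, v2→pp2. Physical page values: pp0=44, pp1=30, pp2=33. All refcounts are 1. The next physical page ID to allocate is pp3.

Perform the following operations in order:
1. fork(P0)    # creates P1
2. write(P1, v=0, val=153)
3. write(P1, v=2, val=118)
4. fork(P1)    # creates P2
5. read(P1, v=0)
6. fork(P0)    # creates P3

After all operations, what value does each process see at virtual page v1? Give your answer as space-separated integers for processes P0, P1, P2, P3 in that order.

Answer: 30 30 30 30

Derivation:
Op 1: fork(P0) -> P1. 3 ppages; refcounts: pp0:2 pp1:2 pp2:2
Op 2: write(P1, v0, 153). refcount(pp0)=2>1 -> COPY to pp3. 4 ppages; refcounts: pp0:1 pp1:2 pp2:2 pp3:1
Op 3: write(P1, v2, 118). refcount(pp2)=2>1 -> COPY to pp4. 5 ppages; refcounts: pp0:1 pp1:2 pp2:1 pp3:1 pp4:1
Op 4: fork(P1) -> P2. 5 ppages; refcounts: pp0:1 pp1:3 pp2:1 pp3:2 pp4:2
Op 5: read(P1, v0) -> 153. No state change.
Op 6: fork(P0) -> P3. 5 ppages; refcounts: pp0:2 pp1:4 pp2:2 pp3:2 pp4:2
P0: v1 -> pp1 = 30
P1: v1 -> pp1 = 30
P2: v1 -> pp1 = 30
P3: v1 -> pp1 = 30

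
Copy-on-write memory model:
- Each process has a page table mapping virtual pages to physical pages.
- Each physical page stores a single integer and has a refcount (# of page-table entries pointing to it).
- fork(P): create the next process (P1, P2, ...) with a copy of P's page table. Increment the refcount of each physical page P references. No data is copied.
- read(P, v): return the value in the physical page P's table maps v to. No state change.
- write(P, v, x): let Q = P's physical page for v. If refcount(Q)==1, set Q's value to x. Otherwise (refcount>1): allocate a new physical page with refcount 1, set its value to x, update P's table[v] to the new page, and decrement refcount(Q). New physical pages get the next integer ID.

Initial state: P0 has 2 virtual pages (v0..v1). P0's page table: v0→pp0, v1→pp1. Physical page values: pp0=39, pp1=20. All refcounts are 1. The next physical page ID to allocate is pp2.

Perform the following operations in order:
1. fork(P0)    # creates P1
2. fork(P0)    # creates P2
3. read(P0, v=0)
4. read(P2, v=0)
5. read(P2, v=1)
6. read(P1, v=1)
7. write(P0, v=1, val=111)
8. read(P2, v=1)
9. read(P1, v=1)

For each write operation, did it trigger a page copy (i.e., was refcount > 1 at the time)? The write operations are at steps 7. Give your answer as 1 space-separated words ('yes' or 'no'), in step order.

Op 1: fork(P0) -> P1. 2 ppages; refcounts: pp0:2 pp1:2
Op 2: fork(P0) -> P2. 2 ppages; refcounts: pp0:3 pp1:3
Op 3: read(P0, v0) -> 39. No state change.
Op 4: read(P2, v0) -> 39. No state change.
Op 5: read(P2, v1) -> 20. No state change.
Op 6: read(P1, v1) -> 20. No state change.
Op 7: write(P0, v1, 111). refcount(pp1)=3>1 -> COPY to pp2. 3 ppages; refcounts: pp0:3 pp1:2 pp2:1
Op 8: read(P2, v1) -> 20. No state change.
Op 9: read(P1, v1) -> 20. No state change.

yes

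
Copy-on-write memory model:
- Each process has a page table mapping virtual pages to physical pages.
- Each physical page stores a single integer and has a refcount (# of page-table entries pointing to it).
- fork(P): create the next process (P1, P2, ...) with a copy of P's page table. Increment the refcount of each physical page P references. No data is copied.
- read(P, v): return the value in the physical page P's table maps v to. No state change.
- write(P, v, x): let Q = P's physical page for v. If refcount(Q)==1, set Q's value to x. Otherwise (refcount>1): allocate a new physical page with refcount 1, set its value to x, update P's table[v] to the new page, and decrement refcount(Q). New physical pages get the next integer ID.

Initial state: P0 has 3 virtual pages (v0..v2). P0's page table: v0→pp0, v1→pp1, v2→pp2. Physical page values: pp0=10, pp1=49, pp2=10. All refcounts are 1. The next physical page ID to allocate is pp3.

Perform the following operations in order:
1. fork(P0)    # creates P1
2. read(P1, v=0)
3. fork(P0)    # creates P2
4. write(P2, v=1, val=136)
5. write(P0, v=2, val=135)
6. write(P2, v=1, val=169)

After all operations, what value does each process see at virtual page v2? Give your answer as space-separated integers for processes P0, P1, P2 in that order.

Op 1: fork(P0) -> P1. 3 ppages; refcounts: pp0:2 pp1:2 pp2:2
Op 2: read(P1, v0) -> 10. No state change.
Op 3: fork(P0) -> P2. 3 ppages; refcounts: pp0:3 pp1:3 pp2:3
Op 4: write(P2, v1, 136). refcount(pp1)=3>1 -> COPY to pp3. 4 ppages; refcounts: pp0:3 pp1:2 pp2:3 pp3:1
Op 5: write(P0, v2, 135). refcount(pp2)=3>1 -> COPY to pp4. 5 ppages; refcounts: pp0:3 pp1:2 pp2:2 pp3:1 pp4:1
Op 6: write(P2, v1, 169). refcount(pp3)=1 -> write in place. 5 ppages; refcounts: pp0:3 pp1:2 pp2:2 pp3:1 pp4:1
P0: v2 -> pp4 = 135
P1: v2 -> pp2 = 10
P2: v2 -> pp2 = 10

Answer: 135 10 10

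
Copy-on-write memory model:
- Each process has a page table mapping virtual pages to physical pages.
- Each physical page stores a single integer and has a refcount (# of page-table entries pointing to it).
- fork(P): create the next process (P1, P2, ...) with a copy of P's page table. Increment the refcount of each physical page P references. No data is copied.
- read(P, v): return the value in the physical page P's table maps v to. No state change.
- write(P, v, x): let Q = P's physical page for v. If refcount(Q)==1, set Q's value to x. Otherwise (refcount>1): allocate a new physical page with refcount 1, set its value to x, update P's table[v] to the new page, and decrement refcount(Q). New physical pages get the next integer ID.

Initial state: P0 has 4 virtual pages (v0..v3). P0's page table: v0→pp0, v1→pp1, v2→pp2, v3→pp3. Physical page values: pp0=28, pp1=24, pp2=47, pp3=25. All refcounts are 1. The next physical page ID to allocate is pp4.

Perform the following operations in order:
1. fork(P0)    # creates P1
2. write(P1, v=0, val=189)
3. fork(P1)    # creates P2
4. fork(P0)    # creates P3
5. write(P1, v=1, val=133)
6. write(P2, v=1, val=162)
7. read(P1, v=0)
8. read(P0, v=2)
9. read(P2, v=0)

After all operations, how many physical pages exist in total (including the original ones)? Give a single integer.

Answer: 7

Derivation:
Op 1: fork(P0) -> P1. 4 ppages; refcounts: pp0:2 pp1:2 pp2:2 pp3:2
Op 2: write(P1, v0, 189). refcount(pp0)=2>1 -> COPY to pp4. 5 ppages; refcounts: pp0:1 pp1:2 pp2:2 pp3:2 pp4:1
Op 3: fork(P1) -> P2. 5 ppages; refcounts: pp0:1 pp1:3 pp2:3 pp3:3 pp4:2
Op 4: fork(P0) -> P3. 5 ppages; refcounts: pp0:2 pp1:4 pp2:4 pp3:4 pp4:2
Op 5: write(P1, v1, 133). refcount(pp1)=4>1 -> COPY to pp5. 6 ppages; refcounts: pp0:2 pp1:3 pp2:4 pp3:4 pp4:2 pp5:1
Op 6: write(P2, v1, 162). refcount(pp1)=3>1 -> COPY to pp6. 7 ppages; refcounts: pp0:2 pp1:2 pp2:4 pp3:4 pp4:2 pp5:1 pp6:1
Op 7: read(P1, v0) -> 189. No state change.
Op 8: read(P0, v2) -> 47. No state change.
Op 9: read(P2, v0) -> 189. No state change.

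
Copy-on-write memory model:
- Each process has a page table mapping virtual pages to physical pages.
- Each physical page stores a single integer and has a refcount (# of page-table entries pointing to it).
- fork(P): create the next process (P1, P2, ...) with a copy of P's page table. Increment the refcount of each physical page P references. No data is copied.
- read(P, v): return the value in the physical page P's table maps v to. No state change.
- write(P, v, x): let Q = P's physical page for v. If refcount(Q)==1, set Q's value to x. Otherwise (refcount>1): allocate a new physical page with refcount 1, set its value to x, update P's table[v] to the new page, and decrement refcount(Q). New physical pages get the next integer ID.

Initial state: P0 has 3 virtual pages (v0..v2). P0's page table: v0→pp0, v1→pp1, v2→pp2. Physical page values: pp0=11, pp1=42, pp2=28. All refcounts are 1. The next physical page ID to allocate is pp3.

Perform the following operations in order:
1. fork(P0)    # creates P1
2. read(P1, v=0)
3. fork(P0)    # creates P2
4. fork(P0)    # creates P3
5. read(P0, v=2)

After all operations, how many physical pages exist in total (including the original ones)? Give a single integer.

Answer: 3

Derivation:
Op 1: fork(P0) -> P1. 3 ppages; refcounts: pp0:2 pp1:2 pp2:2
Op 2: read(P1, v0) -> 11. No state change.
Op 3: fork(P0) -> P2. 3 ppages; refcounts: pp0:3 pp1:3 pp2:3
Op 4: fork(P0) -> P3. 3 ppages; refcounts: pp0:4 pp1:4 pp2:4
Op 5: read(P0, v2) -> 28. No state change.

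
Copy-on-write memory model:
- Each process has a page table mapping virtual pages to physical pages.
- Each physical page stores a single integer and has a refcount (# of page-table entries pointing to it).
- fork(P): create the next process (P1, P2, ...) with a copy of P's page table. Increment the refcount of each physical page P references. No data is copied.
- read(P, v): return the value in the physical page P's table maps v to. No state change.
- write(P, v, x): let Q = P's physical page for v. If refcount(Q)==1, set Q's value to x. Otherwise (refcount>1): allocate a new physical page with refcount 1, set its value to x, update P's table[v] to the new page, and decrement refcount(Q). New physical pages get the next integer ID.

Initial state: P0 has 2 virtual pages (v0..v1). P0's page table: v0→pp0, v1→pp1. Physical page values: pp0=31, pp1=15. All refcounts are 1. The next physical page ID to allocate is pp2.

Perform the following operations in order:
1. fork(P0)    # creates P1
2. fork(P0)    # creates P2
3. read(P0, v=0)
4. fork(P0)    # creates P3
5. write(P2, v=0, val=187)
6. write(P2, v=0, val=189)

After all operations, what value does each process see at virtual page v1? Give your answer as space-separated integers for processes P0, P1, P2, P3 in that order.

Answer: 15 15 15 15

Derivation:
Op 1: fork(P0) -> P1. 2 ppages; refcounts: pp0:2 pp1:2
Op 2: fork(P0) -> P2. 2 ppages; refcounts: pp0:3 pp1:3
Op 3: read(P0, v0) -> 31. No state change.
Op 4: fork(P0) -> P3. 2 ppages; refcounts: pp0:4 pp1:4
Op 5: write(P2, v0, 187). refcount(pp0)=4>1 -> COPY to pp2. 3 ppages; refcounts: pp0:3 pp1:4 pp2:1
Op 6: write(P2, v0, 189). refcount(pp2)=1 -> write in place. 3 ppages; refcounts: pp0:3 pp1:4 pp2:1
P0: v1 -> pp1 = 15
P1: v1 -> pp1 = 15
P2: v1 -> pp1 = 15
P3: v1 -> pp1 = 15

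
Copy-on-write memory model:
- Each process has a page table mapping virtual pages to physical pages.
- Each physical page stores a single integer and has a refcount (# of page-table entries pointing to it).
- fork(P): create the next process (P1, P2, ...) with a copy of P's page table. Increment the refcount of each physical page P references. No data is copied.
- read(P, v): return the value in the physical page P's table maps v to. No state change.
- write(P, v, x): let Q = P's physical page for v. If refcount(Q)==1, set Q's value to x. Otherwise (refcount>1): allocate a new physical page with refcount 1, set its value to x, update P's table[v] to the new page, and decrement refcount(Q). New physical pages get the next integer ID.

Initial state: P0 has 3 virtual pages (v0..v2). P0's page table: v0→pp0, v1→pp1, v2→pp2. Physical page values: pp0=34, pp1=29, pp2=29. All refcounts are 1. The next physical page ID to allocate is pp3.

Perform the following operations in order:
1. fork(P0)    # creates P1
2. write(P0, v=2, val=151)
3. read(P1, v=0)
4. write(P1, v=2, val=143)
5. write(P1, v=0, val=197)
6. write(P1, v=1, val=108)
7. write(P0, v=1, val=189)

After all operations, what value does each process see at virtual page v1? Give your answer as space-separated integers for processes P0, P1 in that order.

Op 1: fork(P0) -> P1. 3 ppages; refcounts: pp0:2 pp1:2 pp2:2
Op 2: write(P0, v2, 151). refcount(pp2)=2>1 -> COPY to pp3. 4 ppages; refcounts: pp0:2 pp1:2 pp2:1 pp3:1
Op 3: read(P1, v0) -> 34. No state change.
Op 4: write(P1, v2, 143). refcount(pp2)=1 -> write in place. 4 ppages; refcounts: pp0:2 pp1:2 pp2:1 pp3:1
Op 5: write(P1, v0, 197). refcount(pp0)=2>1 -> COPY to pp4. 5 ppages; refcounts: pp0:1 pp1:2 pp2:1 pp3:1 pp4:1
Op 6: write(P1, v1, 108). refcount(pp1)=2>1 -> COPY to pp5. 6 ppages; refcounts: pp0:1 pp1:1 pp2:1 pp3:1 pp4:1 pp5:1
Op 7: write(P0, v1, 189). refcount(pp1)=1 -> write in place. 6 ppages; refcounts: pp0:1 pp1:1 pp2:1 pp3:1 pp4:1 pp5:1
P0: v1 -> pp1 = 189
P1: v1 -> pp5 = 108

Answer: 189 108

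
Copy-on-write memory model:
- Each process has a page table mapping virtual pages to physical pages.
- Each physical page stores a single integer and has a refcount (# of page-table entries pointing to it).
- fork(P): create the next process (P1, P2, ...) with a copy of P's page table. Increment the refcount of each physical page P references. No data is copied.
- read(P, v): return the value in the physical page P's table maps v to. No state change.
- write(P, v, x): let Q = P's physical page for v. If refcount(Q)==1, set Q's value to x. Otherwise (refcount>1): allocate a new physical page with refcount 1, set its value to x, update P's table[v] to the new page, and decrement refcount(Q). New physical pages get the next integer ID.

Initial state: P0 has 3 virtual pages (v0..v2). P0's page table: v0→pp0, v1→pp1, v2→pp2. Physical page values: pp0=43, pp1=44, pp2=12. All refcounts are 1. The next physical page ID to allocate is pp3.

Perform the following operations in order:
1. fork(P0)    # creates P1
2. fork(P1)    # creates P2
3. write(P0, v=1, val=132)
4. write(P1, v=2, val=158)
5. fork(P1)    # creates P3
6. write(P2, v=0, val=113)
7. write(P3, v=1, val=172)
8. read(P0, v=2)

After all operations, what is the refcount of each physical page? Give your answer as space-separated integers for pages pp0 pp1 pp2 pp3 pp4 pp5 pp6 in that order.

Answer: 3 2 2 1 2 1 1

Derivation:
Op 1: fork(P0) -> P1. 3 ppages; refcounts: pp0:2 pp1:2 pp2:2
Op 2: fork(P1) -> P2. 3 ppages; refcounts: pp0:3 pp1:3 pp2:3
Op 3: write(P0, v1, 132). refcount(pp1)=3>1 -> COPY to pp3. 4 ppages; refcounts: pp0:3 pp1:2 pp2:3 pp3:1
Op 4: write(P1, v2, 158). refcount(pp2)=3>1 -> COPY to pp4. 5 ppages; refcounts: pp0:3 pp1:2 pp2:2 pp3:1 pp4:1
Op 5: fork(P1) -> P3. 5 ppages; refcounts: pp0:4 pp1:3 pp2:2 pp3:1 pp4:2
Op 6: write(P2, v0, 113). refcount(pp0)=4>1 -> COPY to pp5. 6 ppages; refcounts: pp0:3 pp1:3 pp2:2 pp3:1 pp4:2 pp5:1
Op 7: write(P3, v1, 172). refcount(pp1)=3>1 -> COPY to pp6. 7 ppages; refcounts: pp0:3 pp1:2 pp2:2 pp3:1 pp4:2 pp5:1 pp6:1
Op 8: read(P0, v2) -> 12. No state change.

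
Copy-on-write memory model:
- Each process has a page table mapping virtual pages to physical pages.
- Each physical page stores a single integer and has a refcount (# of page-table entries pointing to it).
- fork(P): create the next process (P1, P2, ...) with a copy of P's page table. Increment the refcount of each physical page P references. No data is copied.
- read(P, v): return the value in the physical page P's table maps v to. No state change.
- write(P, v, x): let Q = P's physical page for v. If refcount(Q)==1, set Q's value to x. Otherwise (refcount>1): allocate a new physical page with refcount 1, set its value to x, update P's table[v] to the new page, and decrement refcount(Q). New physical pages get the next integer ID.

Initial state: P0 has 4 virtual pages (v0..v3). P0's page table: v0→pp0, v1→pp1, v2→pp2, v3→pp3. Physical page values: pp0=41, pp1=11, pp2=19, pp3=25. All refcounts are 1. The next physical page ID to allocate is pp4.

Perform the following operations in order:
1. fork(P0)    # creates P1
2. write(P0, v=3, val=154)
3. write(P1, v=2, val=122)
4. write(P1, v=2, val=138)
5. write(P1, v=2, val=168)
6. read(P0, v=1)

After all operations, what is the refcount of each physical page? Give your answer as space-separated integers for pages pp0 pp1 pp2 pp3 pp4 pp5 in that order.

Answer: 2 2 1 1 1 1

Derivation:
Op 1: fork(P0) -> P1. 4 ppages; refcounts: pp0:2 pp1:2 pp2:2 pp3:2
Op 2: write(P0, v3, 154). refcount(pp3)=2>1 -> COPY to pp4. 5 ppages; refcounts: pp0:2 pp1:2 pp2:2 pp3:1 pp4:1
Op 3: write(P1, v2, 122). refcount(pp2)=2>1 -> COPY to pp5. 6 ppages; refcounts: pp0:2 pp1:2 pp2:1 pp3:1 pp4:1 pp5:1
Op 4: write(P1, v2, 138). refcount(pp5)=1 -> write in place. 6 ppages; refcounts: pp0:2 pp1:2 pp2:1 pp3:1 pp4:1 pp5:1
Op 5: write(P1, v2, 168). refcount(pp5)=1 -> write in place. 6 ppages; refcounts: pp0:2 pp1:2 pp2:1 pp3:1 pp4:1 pp5:1
Op 6: read(P0, v1) -> 11. No state change.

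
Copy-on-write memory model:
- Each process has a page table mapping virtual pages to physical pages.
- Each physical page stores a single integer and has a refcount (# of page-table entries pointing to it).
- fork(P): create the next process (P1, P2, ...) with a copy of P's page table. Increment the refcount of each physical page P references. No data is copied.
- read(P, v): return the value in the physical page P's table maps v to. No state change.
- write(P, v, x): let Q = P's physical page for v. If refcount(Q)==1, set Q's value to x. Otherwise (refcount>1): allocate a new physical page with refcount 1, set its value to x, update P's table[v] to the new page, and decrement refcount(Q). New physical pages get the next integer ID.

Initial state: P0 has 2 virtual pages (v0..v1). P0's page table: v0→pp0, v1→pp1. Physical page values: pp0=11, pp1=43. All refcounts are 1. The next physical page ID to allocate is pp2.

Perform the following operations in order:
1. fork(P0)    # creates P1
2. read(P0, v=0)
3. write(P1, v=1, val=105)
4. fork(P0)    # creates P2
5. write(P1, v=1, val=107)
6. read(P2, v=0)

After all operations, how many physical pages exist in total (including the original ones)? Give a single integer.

Answer: 3

Derivation:
Op 1: fork(P0) -> P1. 2 ppages; refcounts: pp0:2 pp1:2
Op 2: read(P0, v0) -> 11. No state change.
Op 3: write(P1, v1, 105). refcount(pp1)=2>1 -> COPY to pp2. 3 ppages; refcounts: pp0:2 pp1:1 pp2:1
Op 4: fork(P0) -> P2. 3 ppages; refcounts: pp0:3 pp1:2 pp2:1
Op 5: write(P1, v1, 107). refcount(pp2)=1 -> write in place. 3 ppages; refcounts: pp0:3 pp1:2 pp2:1
Op 6: read(P2, v0) -> 11. No state change.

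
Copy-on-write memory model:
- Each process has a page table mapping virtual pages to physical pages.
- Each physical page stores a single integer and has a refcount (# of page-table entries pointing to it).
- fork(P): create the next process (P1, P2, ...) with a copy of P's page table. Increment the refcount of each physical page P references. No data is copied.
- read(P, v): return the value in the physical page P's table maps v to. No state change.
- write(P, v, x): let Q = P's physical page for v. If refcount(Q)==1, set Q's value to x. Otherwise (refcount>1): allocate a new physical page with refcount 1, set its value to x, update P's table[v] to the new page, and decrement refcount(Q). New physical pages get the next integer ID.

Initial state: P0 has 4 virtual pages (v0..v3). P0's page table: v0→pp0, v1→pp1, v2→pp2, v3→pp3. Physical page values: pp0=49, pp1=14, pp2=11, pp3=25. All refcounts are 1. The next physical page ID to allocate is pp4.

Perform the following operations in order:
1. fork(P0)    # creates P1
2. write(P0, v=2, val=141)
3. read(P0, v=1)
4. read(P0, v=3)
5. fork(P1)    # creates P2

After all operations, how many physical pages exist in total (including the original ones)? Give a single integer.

Answer: 5

Derivation:
Op 1: fork(P0) -> P1. 4 ppages; refcounts: pp0:2 pp1:2 pp2:2 pp3:2
Op 2: write(P0, v2, 141). refcount(pp2)=2>1 -> COPY to pp4. 5 ppages; refcounts: pp0:2 pp1:2 pp2:1 pp3:2 pp4:1
Op 3: read(P0, v1) -> 14. No state change.
Op 4: read(P0, v3) -> 25. No state change.
Op 5: fork(P1) -> P2. 5 ppages; refcounts: pp0:3 pp1:3 pp2:2 pp3:3 pp4:1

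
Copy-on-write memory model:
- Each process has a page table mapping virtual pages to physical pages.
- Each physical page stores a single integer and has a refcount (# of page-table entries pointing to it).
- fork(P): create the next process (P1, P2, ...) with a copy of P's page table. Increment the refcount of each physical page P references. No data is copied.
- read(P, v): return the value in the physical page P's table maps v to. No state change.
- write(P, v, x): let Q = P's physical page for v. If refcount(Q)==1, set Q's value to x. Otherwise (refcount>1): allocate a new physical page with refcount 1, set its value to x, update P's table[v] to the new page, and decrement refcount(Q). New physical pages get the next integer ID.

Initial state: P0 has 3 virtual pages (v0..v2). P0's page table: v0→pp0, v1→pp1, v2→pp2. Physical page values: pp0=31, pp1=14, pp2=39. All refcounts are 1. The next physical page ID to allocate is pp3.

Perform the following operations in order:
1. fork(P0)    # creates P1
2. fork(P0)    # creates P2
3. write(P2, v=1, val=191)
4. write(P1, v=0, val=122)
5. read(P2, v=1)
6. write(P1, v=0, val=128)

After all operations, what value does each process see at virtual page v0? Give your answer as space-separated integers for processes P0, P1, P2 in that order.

Op 1: fork(P0) -> P1. 3 ppages; refcounts: pp0:2 pp1:2 pp2:2
Op 2: fork(P0) -> P2. 3 ppages; refcounts: pp0:3 pp1:3 pp2:3
Op 3: write(P2, v1, 191). refcount(pp1)=3>1 -> COPY to pp3. 4 ppages; refcounts: pp0:3 pp1:2 pp2:3 pp3:1
Op 4: write(P1, v0, 122). refcount(pp0)=3>1 -> COPY to pp4. 5 ppages; refcounts: pp0:2 pp1:2 pp2:3 pp3:1 pp4:1
Op 5: read(P2, v1) -> 191. No state change.
Op 6: write(P1, v0, 128). refcount(pp4)=1 -> write in place. 5 ppages; refcounts: pp0:2 pp1:2 pp2:3 pp3:1 pp4:1
P0: v0 -> pp0 = 31
P1: v0 -> pp4 = 128
P2: v0 -> pp0 = 31

Answer: 31 128 31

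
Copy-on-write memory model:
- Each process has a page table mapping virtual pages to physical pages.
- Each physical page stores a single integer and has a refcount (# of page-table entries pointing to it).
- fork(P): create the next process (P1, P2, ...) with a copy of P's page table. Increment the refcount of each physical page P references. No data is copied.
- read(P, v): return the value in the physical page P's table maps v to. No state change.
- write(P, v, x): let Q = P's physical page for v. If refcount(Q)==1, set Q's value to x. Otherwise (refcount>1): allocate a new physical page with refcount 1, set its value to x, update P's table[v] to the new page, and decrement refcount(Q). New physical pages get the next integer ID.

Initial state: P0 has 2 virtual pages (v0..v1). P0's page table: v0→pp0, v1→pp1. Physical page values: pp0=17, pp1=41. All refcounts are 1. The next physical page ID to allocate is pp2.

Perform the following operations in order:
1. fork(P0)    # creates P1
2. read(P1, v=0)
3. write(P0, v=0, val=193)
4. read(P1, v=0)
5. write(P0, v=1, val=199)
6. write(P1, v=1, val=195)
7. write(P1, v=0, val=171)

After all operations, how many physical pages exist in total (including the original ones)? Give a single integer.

Answer: 4

Derivation:
Op 1: fork(P0) -> P1. 2 ppages; refcounts: pp0:2 pp1:2
Op 2: read(P1, v0) -> 17. No state change.
Op 3: write(P0, v0, 193). refcount(pp0)=2>1 -> COPY to pp2. 3 ppages; refcounts: pp0:1 pp1:2 pp2:1
Op 4: read(P1, v0) -> 17. No state change.
Op 5: write(P0, v1, 199). refcount(pp1)=2>1 -> COPY to pp3. 4 ppages; refcounts: pp0:1 pp1:1 pp2:1 pp3:1
Op 6: write(P1, v1, 195). refcount(pp1)=1 -> write in place. 4 ppages; refcounts: pp0:1 pp1:1 pp2:1 pp3:1
Op 7: write(P1, v0, 171). refcount(pp0)=1 -> write in place. 4 ppages; refcounts: pp0:1 pp1:1 pp2:1 pp3:1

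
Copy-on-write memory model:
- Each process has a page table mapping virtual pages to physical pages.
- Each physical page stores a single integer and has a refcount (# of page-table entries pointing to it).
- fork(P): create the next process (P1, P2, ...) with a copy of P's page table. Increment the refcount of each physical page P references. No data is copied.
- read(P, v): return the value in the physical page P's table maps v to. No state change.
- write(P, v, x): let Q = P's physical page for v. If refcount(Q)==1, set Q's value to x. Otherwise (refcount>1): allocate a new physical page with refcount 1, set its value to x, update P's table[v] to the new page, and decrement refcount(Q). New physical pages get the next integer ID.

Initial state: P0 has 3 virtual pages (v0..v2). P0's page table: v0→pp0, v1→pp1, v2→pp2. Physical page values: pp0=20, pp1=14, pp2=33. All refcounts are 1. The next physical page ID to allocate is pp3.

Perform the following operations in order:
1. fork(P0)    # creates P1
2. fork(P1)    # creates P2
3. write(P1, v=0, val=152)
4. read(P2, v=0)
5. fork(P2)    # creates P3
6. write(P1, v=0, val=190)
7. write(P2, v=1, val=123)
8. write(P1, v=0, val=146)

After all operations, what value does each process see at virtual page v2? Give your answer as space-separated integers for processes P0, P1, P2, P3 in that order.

Answer: 33 33 33 33

Derivation:
Op 1: fork(P0) -> P1. 3 ppages; refcounts: pp0:2 pp1:2 pp2:2
Op 2: fork(P1) -> P2. 3 ppages; refcounts: pp0:3 pp1:3 pp2:3
Op 3: write(P1, v0, 152). refcount(pp0)=3>1 -> COPY to pp3. 4 ppages; refcounts: pp0:2 pp1:3 pp2:3 pp3:1
Op 4: read(P2, v0) -> 20. No state change.
Op 5: fork(P2) -> P3. 4 ppages; refcounts: pp0:3 pp1:4 pp2:4 pp3:1
Op 6: write(P1, v0, 190). refcount(pp3)=1 -> write in place. 4 ppages; refcounts: pp0:3 pp1:4 pp2:4 pp3:1
Op 7: write(P2, v1, 123). refcount(pp1)=4>1 -> COPY to pp4. 5 ppages; refcounts: pp0:3 pp1:3 pp2:4 pp3:1 pp4:1
Op 8: write(P1, v0, 146). refcount(pp3)=1 -> write in place. 5 ppages; refcounts: pp0:3 pp1:3 pp2:4 pp3:1 pp4:1
P0: v2 -> pp2 = 33
P1: v2 -> pp2 = 33
P2: v2 -> pp2 = 33
P3: v2 -> pp2 = 33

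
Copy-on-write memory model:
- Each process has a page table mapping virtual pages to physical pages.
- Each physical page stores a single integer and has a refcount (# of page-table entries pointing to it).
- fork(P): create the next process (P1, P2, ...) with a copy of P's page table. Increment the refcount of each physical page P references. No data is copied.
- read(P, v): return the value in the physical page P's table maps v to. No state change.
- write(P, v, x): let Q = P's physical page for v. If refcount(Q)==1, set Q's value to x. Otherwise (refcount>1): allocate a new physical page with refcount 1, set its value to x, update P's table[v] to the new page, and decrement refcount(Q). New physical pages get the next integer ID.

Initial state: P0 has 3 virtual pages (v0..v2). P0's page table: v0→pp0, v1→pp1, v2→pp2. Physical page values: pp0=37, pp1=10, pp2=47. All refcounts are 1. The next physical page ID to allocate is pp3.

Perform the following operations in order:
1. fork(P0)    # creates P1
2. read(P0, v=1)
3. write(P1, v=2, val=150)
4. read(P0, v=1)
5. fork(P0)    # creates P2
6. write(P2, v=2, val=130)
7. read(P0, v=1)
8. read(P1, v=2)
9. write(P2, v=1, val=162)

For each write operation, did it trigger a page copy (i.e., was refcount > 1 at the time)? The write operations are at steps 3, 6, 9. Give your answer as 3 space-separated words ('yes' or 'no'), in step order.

Op 1: fork(P0) -> P1. 3 ppages; refcounts: pp0:2 pp1:2 pp2:2
Op 2: read(P0, v1) -> 10. No state change.
Op 3: write(P1, v2, 150). refcount(pp2)=2>1 -> COPY to pp3. 4 ppages; refcounts: pp0:2 pp1:2 pp2:1 pp3:1
Op 4: read(P0, v1) -> 10. No state change.
Op 5: fork(P0) -> P2. 4 ppages; refcounts: pp0:3 pp1:3 pp2:2 pp3:1
Op 6: write(P2, v2, 130). refcount(pp2)=2>1 -> COPY to pp4. 5 ppages; refcounts: pp0:3 pp1:3 pp2:1 pp3:1 pp4:1
Op 7: read(P0, v1) -> 10. No state change.
Op 8: read(P1, v2) -> 150. No state change.
Op 9: write(P2, v1, 162). refcount(pp1)=3>1 -> COPY to pp5. 6 ppages; refcounts: pp0:3 pp1:2 pp2:1 pp3:1 pp4:1 pp5:1

yes yes yes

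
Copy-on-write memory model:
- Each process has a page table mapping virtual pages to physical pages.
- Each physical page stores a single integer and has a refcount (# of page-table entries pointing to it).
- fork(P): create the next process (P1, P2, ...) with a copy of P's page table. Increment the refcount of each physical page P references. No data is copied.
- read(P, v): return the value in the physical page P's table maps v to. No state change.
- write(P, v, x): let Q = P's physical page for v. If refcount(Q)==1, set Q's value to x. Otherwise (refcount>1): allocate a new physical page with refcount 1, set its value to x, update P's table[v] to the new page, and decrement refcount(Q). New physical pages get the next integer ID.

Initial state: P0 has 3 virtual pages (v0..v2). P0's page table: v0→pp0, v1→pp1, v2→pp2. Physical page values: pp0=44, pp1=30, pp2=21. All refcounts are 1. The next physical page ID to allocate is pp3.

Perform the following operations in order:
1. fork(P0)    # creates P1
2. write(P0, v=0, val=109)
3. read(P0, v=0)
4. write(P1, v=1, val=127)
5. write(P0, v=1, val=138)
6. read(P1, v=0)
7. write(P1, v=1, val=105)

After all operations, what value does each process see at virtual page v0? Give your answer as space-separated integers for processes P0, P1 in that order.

Op 1: fork(P0) -> P1. 3 ppages; refcounts: pp0:2 pp1:2 pp2:2
Op 2: write(P0, v0, 109). refcount(pp0)=2>1 -> COPY to pp3. 4 ppages; refcounts: pp0:1 pp1:2 pp2:2 pp3:1
Op 3: read(P0, v0) -> 109. No state change.
Op 4: write(P1, v1, 127). refcount(pp1)=2>1 -> COPY to pp4. 5 ppages; refcounts: pp0:1 pp1:1 pp2:2 pp3:1 pp4:1
Op 5: write(P0, v1, 138). refcount(pp1)=1 -> write in place. 5 ppages; refcounts: pp0:1 pp1:1 pp2:2 pp3:1 pp4:1
Op 6: read(P1, v0) -> 44. No state change.
Op 7: write(P1, v1, 105). refcount(pp4)=1 -> write in place. 5 ppages; refcounts: pp0:1 pp1:1 pp2:2 pp3:1 pp4:1
P0: v0 -> pp3 = 109
P1: v0 -> pp0 = 44

Answer: 109 44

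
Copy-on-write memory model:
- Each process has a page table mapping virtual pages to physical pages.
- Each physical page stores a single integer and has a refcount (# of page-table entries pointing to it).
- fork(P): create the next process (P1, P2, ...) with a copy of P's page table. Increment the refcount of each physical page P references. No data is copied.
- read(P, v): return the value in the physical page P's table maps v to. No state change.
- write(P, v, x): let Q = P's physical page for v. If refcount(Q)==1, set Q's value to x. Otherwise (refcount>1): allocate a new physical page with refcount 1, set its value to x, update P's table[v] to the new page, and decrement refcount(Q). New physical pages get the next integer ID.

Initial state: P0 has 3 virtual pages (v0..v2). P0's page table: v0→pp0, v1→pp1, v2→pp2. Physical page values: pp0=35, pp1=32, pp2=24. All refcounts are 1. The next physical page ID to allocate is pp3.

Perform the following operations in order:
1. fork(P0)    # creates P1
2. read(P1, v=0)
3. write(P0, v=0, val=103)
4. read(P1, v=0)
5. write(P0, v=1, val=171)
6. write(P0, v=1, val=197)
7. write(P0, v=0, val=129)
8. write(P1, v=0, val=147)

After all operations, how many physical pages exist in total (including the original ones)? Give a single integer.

Op 1: fork(P0) -> P1. 3 ppages; refcounts: pp0:2 pp1:2 pp2:2
Op 2: read(P1, v0) -> 35. No state change.
Op 3: write(P0, v0, 103). refcount(pp0)=2>1 -> COPY to pp3. 4 ppages; refcounts: pp0:1 pp1:2 pp2:2 pp3:1
Op 4: read(P1, v0) -> 35. No state change.
Op 5: write(P0, v1, 171). refcount(pp1)=2>1 -> COPY to pp4. 5 ppages; refcounts: pp0:1 pp1:1 pp2:2 pp3:1 pp4:1
Op 6: write(P0, v1, 197). refcount(pp4)=1 -> write in place. 5 ppages; refcounts: pp0:1 pp1:1 pp2:2 pp3:1 pp4:1
Op 7: write(P0, v0, 129). refcount(pp3)=1 -> write in place. 5 ppages; refcounts: pp0:1 pp1:1 pp2:2 pp3:1 pp4:1
Op 8: write(P1, v0, 147). refcount(pp0)=1 -> write in place. 5 ppages; refcounts: pp0:1 pp1:1 pp2:2 pp3:1 pp4:1

Answer: 5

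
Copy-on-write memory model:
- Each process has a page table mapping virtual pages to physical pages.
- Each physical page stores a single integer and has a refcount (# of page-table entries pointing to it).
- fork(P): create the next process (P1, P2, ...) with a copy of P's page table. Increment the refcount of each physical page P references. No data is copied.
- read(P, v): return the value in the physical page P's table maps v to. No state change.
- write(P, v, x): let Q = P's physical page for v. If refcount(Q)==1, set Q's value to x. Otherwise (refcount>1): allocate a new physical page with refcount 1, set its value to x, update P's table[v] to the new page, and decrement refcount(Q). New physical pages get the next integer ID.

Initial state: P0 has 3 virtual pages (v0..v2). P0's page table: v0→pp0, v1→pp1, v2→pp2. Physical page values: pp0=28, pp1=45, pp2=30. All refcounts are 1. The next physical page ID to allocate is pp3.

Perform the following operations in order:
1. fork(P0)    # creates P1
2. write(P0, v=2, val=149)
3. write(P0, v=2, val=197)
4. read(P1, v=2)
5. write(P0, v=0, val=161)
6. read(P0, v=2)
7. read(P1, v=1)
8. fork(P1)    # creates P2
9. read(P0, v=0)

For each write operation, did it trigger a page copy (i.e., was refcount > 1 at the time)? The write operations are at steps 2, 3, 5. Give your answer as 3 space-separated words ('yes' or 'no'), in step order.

Op 1: fork(P0) -> P1. 3 ppages; refcounts: pp0:2 pp1:2 pp2:2
Op 2: write(P0, v2, 149). refcount(pp2)=2>1 -> COPY to pp3. 4 ppages; refcounts: pp0:2 pp1:2 pp2:1 pp3:1
Op 3: write(P0, v2, 197). refcount(pp3)=1 -> write in place. 4 ppages; refcounts: pp0:2 pp1:2 pp2:1 pp3:1
Op 4: read(P1, v2) -> 30. No state change.
Op 5: write(P0, v0, 161). refcount(pp0)=2>1 -> COPY to pp4. 5 ppages; refcounts: pp0:1 pp1:2 pp2:1 pp3:1 pp4:1
Op 6: read(P0, v2) -> 197. No state change.
Op 7: read(P1, v1) -> 45. No state change.
Op 8: fork(P1) -> P2. 5 ppages; refcounts: pp0:2 pp1:3 pp2:2 pp3:1 pp4:1
Op 9: read(P0, v0) -> 161. No state change.

yes no yes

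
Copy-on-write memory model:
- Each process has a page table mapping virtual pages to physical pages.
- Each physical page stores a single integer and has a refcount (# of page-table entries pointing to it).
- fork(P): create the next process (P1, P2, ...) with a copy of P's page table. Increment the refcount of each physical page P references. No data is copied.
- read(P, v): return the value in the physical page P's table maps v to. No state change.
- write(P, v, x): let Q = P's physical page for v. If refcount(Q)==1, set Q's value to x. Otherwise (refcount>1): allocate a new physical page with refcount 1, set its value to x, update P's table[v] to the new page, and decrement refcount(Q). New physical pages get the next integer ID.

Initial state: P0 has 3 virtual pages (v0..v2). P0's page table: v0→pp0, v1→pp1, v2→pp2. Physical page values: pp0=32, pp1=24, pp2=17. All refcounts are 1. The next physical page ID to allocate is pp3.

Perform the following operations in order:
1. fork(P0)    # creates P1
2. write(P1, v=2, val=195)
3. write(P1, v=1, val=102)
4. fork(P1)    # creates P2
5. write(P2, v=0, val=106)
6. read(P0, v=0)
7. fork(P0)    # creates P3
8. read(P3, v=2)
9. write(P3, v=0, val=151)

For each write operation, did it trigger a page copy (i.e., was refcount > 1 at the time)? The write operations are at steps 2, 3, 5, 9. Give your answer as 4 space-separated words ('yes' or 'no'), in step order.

Op 1: fork(P0) -> P1. 3 ppages; refcounts: pp0:2 pp1:2 pp2:2
Op 2: write(P1, v2, 195). refcount(pp2)=2>1 -> COPY to pp3. 4 ppages; refcounts: pp0:2 pp1:2 pp2:1 pp3:1
Op 3: write(P1, v1, 102). refcount(pp1)=2>1 -> COPY to pp4. 5 ppages; refcounts: pp0:2 pp1:1 pp2:1 pp3:1 pp4:1
Op 4: fork(P1) -> P2. 5 ppages; refcounts: pp0:3 pp1:1 pp2:1 pp3:2 pp4:2
Op 5: write(P2, v0, 106). refcount(pp0)=3>1 -> COPY to pp5. 6 ppages; refcounts: pp0:2 pp1:1 pp2:1 pp3:2 pp4:2 pp5:1
Op 6: read(P0, v0) -> 32. No state change.
Op 7: fork(P0) -> P3. 6 ppages; refcounts: pp0:3 pp1:2 pp2:2 pp3:2 pp4:2 pp5:1
Op 8: read(P3, v2) -> 17. No state change.
Op 9: write(P3, v0, 151). refcount(pp0)=3>1 -> COPY to pp6. 7 ppages; refcounts: pp0:2 pp1:2 pp2:2 pp3:2 pp4:2 pp5:1 pp6:1

yes yes yes yes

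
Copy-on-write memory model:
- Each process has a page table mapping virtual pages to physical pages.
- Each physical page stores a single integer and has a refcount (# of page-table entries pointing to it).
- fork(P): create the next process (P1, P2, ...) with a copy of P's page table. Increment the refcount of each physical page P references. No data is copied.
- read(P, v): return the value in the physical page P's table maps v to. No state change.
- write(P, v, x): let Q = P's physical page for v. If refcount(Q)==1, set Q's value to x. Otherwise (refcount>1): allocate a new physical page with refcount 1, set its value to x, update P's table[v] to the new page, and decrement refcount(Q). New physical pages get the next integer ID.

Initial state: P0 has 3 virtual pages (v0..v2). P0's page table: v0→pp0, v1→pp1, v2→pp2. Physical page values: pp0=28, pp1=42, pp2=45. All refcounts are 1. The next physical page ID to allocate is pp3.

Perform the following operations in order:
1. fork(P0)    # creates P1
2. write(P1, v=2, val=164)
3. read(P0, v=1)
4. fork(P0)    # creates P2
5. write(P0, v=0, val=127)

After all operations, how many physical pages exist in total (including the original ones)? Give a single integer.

Answer: 5

Derivation:
Op 1: fork(P0) -> P1. 3 ppages; refcounts: pp0:2 pp1:2 pp2:2
Op 2: write(P1, v2, 164). refcount(pp2)=2>1 -> COPY to pp3. 4 ppages; refcounts: pp0:2 pp1:2 pp2:1 pp3:1
Op 3: read(P0, v1) -> 42. No state change.
Op 4: fork(P0) -> P2. 4 ppages; refcounts: pp0:3 pp1:3 pp2:2 pp3:1
Op 5: write(P0, v0, 127). refcount(pp0)=3>1 -> COPY to pp4. 5 ppages; refcounts: pp0:2 pp1:3 pp2:2 pp3:1 pp4:1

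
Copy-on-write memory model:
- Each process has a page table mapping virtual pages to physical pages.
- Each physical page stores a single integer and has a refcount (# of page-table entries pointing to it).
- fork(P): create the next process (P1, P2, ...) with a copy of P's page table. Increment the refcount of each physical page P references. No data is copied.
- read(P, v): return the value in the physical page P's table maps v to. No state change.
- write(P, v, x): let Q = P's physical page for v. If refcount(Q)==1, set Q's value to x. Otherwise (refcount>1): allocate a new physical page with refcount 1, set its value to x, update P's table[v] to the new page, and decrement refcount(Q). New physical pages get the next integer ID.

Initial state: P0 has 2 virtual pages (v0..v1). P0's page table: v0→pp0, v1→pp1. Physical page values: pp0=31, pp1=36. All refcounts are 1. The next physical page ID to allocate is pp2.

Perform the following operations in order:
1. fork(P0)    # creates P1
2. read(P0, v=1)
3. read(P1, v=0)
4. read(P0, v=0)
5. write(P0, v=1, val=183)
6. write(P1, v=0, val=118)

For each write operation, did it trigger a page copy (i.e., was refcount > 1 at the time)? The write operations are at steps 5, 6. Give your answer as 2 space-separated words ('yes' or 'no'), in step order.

Op 1: fork(P0) -> P1. 2 ppages; refcounts: pp0:2 pp1:2
Op 2: read(P0, v1) -> 36. No state change.
Op 3: read(P1, v0) -> 31. No state change.
Op 4: read(P0, v0) -> 31. No state change.
Op 5: write(P0, v1, 183). refcount(pp1)=2>1 -> COPY to pp2. 3 ppages; refcounts: pp0:2 pp1:1 pp2:1
Op 6: write(P1, v0, 118). refcount(pp0)=2>1 -> COPY to pp3. 4 ppages; refcounts: pp0:1 pp1:1 pp2:1 pp3:1

yes yes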